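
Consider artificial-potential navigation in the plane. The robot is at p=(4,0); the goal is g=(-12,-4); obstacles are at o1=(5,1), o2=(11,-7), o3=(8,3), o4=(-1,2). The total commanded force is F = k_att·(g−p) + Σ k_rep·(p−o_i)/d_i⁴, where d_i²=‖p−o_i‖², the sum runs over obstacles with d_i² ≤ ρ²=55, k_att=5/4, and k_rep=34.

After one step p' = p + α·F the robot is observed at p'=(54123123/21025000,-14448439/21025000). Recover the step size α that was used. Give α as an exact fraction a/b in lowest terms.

F_att = 5/4·(g−p) = 5/4·(-16,-4) = (-20.0000,-5.0000)
o1: d²=2 ≤ ρ²=55; F_rep = 34·(-1,-1)/2² = (-8.5000,-8.5000)
o2: d²=98 > ρ²=55 → inactive
o3: d²=25 ≤ ρ²=55; F_rep = 34·(-4,-3)/25² = (-0.2176,-0.1632)
o4: d²=29 ≤ ρ²=55; F_rep = 34·(5,-2)/29² = (0.2021,-0.0809)
F = F_att + ΣF_rep = (-28.5155,-13.7441)
Δp = p'−p = (-1.4258,-0.6872); α = Δx/Fx = (-29976877/21025000) / (-29976877/1051250) = 1/20
check: Δy/Fy = (-14448439/21025000) / (-14448439/1051250) = 1/20 ✓

α = 1/20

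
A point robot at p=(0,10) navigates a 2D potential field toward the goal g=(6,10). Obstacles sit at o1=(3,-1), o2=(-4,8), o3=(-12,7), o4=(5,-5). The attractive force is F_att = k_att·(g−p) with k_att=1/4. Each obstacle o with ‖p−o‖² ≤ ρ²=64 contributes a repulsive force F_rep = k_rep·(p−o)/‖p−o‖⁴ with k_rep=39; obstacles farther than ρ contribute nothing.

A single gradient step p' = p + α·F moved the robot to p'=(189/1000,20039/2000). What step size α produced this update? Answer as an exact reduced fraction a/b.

F_att = 1/4·(g−p) = 1/4·(6,0) = (1.5000,0.0000)
o1: d²=130 > ρ²=64 → inactive
o2: d²=20 ≤ ρ²=64; F_rep = 39·(4,2)/20² = (0.3900,0.1950)
o3: d²=153 > ρ²=64 → inactive
o4: d²=250 > ρ²=64 → inactive
F = F_att + ΣF_rep = (1.8900,0.1950)
Δp = p'−p = (0.1890,0.0195); α = Δx/Fx = (189/1000) / (189/100) = 1/10
check: Δy/Fy = (39/2000) / (39/200) = 1/10 ✓

α = 1/10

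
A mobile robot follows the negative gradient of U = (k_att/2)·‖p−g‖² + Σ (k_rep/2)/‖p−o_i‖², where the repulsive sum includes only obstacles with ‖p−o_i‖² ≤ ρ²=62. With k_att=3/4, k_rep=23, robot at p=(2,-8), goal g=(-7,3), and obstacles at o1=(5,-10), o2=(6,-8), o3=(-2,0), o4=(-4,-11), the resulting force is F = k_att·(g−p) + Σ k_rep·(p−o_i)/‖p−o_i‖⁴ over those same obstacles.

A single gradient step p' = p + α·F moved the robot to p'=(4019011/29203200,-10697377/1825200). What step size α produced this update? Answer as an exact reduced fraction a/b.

F_att = 3/4·(g−p) = 3/4·(-9,11) = (-6.7500,8.2500)
o1: d²=13 ≤ ρ²=62; F_rep = 23·(-3,2)/13² = (-0.4083,0.2722)
o2: d²=16 ≤ ρ²=62; F_rep = 23·(-4,0)/16² = (-0.3594,0.0000)
o3: d²=80 > ρ²=62 → inactive
o4: d²=45 ≤ ρ²=62; F_rep = 23·(6,3)/45² = (0.0681,0.0341)
F = F_att + ΣF_rep = (-7.4495,8.5563)
Δp = p'−p = (-1.8624,2.1391); α = Δx/Fx = (-54387389/29203200) / (-54387389/7300800) = 1/4
check: Δy/Fy = (3904223/1825200) / (3904223/456300) = 1/4 ✓

α = 1/4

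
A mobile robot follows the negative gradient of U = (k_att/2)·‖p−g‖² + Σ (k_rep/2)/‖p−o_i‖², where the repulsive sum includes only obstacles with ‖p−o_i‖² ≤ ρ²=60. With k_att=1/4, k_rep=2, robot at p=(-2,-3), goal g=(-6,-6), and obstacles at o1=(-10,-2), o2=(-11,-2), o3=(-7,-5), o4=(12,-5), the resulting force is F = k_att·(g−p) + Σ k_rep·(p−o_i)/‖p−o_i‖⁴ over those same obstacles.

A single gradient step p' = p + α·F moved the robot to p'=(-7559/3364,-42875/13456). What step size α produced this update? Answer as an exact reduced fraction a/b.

F_att = 1/4·(g−p) = 1/4·(-4,-3) = (-1.0000,-0.7500)
o1: d²=65 > ρ²=60 → inactive
o2: d²=82 > ρ²=60 → inactive
o3: d²=29 ≤ ρ²=60; F_rep = 2·(5,2)/29² = (0.0119,0.0048)
o4: d²=200 > ρ²=60 → inactive
F = F_att + ΣF_rep = (-0.9881,-0.7452)
Δp = p'−p = (-0.2470,-0.1863); α = Δx/Fx = (-831/3364) / (-831/841) = 1/4
check: Δy/Fy = (-2507/13456) / (-2507/3364) = 1/4 ✓

α = 1/4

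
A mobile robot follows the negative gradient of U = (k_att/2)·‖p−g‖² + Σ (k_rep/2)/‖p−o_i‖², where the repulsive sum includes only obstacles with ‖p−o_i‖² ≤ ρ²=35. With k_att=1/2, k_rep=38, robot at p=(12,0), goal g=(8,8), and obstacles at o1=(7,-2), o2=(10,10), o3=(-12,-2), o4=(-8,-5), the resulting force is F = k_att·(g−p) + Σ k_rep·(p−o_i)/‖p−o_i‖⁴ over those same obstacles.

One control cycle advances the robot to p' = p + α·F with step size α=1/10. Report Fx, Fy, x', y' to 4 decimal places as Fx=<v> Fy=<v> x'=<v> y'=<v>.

F_att = 1/2·(g−p) = 1/2·(-4,8) = (-2.0000,4.0000)
o1: d²=29 ≤ ρ²=35; F_rep = 38·(5,2)/29² = (0.2259,0.0904)
o2: d²=104 > ρ²=35 → inactive
o3: d²=580 > ρ²=35 → inactive
o4: d²=425 > ρ²=35 → inactive
F = F_att + ΣF_rep = (-1.7741,4.0904)
p' = p + 1/10·F = (11.8226,0.4090)

Fx=-1.7741 Fy=4.0904 x'=11.8226 y'=0.4090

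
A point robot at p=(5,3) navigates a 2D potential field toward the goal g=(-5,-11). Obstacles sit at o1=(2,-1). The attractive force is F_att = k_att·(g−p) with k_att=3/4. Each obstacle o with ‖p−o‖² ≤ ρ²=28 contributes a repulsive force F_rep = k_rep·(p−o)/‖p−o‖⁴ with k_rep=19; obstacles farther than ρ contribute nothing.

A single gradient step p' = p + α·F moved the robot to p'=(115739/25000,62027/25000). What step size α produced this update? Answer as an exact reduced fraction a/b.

F_att = 3/4·(g−p) = 3/4·(-10,-14) = (-7.5000,-10.5000)
o1: d²=25 ≤ ρ²=28; F_rep = 19·(3,4)/25² = (0.0912,0.1216)
F = F_att + ΣF_rep = (-7.4088,-10.3784)
Δp = p'−p = (-0.3704,-0.5189); α = Δx/Fx = (-9261/25000) / (-9261/1250) = 1/20
check: Δy/Fy = (-12973/25000) / (-12973/1250) = 1/20 ✓

α = 1/20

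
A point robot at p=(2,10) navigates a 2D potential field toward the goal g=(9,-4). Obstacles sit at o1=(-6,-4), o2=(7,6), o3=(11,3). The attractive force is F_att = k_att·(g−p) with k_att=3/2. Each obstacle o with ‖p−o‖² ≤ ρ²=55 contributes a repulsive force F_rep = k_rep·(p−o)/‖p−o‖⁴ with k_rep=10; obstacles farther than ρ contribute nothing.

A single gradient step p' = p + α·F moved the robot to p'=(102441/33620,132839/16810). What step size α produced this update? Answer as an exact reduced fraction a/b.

α = 1/10

F_att = 3/2·(g−p) = 3/2·(7,-14) = (10.5000,-21.0000)
o1: d²=260 > ρ²=55 → inactive
o2: d²=41 ≤ ρ²=55; F_rep = 10·(-5,4)/41² = (-0.0297,0.0238)
o3: d²=130 > ρ²=55 → inactive
F = F_att + ΣF_rep = (10.4703,-20.9762)
Δp = p'−p = (1.0470,-2.0976); α = Δx/Fx = (35201/33620) / (35201/3362) = 1/10
check: Δy/Fy = (-35261/16810) / (-35261/1681) = 1/10 ✓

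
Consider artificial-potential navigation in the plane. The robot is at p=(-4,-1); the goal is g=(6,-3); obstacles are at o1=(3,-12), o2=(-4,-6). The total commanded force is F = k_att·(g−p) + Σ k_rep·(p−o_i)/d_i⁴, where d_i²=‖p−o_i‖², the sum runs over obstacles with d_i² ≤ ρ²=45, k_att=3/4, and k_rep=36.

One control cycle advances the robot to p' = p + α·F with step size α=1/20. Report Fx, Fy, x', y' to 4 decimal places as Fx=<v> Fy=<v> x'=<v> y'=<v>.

Fx=7.5000 Fy=-1.2120 x'=-3.6250 y'=-1.0606

F_att = 3/4·(g−p) = 3/4·(10,-2) = (7.5000,-1.5000)
o1: d²=170 > ρ²=45 → inactive
o2: d²=25 ≤ ρ²=45; F_rep = 36·(0,5)/25² = (0.0000,0.2880)
F = F_att + ΣF_rep = (7.5000,-1.2120)
p' = p + 1/20·F = (-3.6250,-1.0606)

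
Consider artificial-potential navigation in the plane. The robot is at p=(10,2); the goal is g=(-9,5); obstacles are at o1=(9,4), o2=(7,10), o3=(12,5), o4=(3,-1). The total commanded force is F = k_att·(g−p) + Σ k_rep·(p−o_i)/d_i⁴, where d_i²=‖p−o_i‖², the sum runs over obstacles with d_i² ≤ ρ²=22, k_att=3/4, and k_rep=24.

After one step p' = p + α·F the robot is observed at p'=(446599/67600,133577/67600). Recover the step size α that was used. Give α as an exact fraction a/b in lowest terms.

α = 1/4

F_att = 3/4·(g−p) = 3/4·(-19,3) = (-14.2500,2.2500)
o1: d²=5 ≤ ρ²=22; F_rep = 24·(1,-2)/5² = (0.9600,-1.9200)
o2: d²=73 > ρ²=22 → inactive
o3: d²=13 ≤ ρ²=22; F_rep = 24·(-2,-3)/13² = (-0.2840,-0.4260)
o4: d²=58 > ρ²=22 → inactive
F = F_att + ΣF_rep = (-13.5740,-0.0960)
Δp = p'−p = (-3.3935,-0.0240); α = Δx/Fx = (-229401/67600) / (-229401/16900) = 1/4
check: Δy/Fy = (-1623/67600) / (-1623/16900) = 1/4 ✓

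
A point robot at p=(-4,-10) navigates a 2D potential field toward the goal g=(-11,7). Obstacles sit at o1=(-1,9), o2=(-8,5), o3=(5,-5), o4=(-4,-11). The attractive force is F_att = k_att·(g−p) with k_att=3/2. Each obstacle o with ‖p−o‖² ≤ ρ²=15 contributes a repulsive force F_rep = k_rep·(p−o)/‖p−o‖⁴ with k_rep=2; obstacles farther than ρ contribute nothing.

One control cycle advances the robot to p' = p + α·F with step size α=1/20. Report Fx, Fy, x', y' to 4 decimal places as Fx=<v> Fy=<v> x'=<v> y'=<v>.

F_att = 3/2·(g−p) = 3/2·(-7,17) = (-10.5000,25.5000)
o1: d²=370 > ρ²=15 → inactive
o2: d²=241 > ρ²=15 → inactive
o3: d²=106 > ρ²=15 → inactive
o4: d²=1 ≤ ρ²=15; F_rep = 2·(0,1)/1² = (0.0000,2.0000)
F = F_att + ΣF_rep = (-10.5000,27.5000)
p' = p + 1/20·F = (-4.5250,-8.6250)

Fx=-10.5000 Fy=27.5000 x'=-4.5250 y'=-8.6250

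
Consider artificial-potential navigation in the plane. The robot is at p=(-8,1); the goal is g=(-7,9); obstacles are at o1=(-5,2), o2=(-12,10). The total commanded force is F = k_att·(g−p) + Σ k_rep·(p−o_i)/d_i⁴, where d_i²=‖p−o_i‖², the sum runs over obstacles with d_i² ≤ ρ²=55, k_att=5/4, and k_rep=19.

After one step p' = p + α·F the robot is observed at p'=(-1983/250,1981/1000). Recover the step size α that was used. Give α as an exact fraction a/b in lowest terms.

F_att = 5/4·(g−p) = 5/4·(1,8) = (1.2500,10.0000)
o1: d²=10 ≤ ρ²=55; F_rep = 19·(-3,-1)/10² = (-0.5700,-0.1900)
o2: d²=97 > ρ²=55 → inactive
F = F_att + ΣF_rep = (0.6800,9.8100)
Δp = p'−p = (0.0680,0.9810); α = Δx/Fx = (17/250) / (17/25) = 1/10
check: Δy/Fy = (981/1000) / (981/100) = 1/10 ✓

α = 1/10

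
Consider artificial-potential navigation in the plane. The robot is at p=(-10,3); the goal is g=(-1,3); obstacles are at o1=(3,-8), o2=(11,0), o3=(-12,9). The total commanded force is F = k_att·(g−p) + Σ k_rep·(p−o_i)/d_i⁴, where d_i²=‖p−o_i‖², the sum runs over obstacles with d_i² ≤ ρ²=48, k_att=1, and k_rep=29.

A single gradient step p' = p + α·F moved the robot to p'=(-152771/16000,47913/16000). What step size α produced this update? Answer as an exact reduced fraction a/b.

F_att = 1·(g−p) = 1·(9,0) = (9.0000,0.0000)
o1: d²=290 > ρ²=48 → inactive
o2: d²=450 > ρ²=48 → inactive
o3: d²=40 ≤ ρ²=48; F_rep = 29·(2,-6)/40² = (0.0362,-0.1087)
F = F_att + ΣF_rep = (9.0363,-0.1087)
Δp = p'−p = (0.4518,-0.0054); α = Δx/Fx = (7229/16000) / (7229/800) = 1/20
check: Δy/Fy = (-87/16000) / (-87/800) = 1/20 ✓

α = 1/20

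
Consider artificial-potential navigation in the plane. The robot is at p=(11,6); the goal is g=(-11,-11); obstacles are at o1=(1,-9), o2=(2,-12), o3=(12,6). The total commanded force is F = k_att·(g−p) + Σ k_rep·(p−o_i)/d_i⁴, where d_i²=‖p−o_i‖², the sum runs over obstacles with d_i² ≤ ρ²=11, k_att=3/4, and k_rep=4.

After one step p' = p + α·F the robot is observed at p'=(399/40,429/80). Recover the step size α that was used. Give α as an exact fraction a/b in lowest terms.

α = 1/20

F_att = 3/4·(g−p) = 3/4·(-22,-17) = (-16.5000,-12.7500)
o1: d²=325 > ρ²=11 → inactive
o2: d²=405 > ρ²=11 → inactive
o3: d²=1 ≤ ρ²=11; F_rep = 4·(-1,0)/1² = (-4.0000,0.0000)
F = F_att + ΣF_rep = (-20.5000,-12.7500)
Δp = p'−p = (-1.0250,-0.6375); α = Δx/Fx = (-41/40) / (-41/2) = 1/20
check: Δy/Fy = (-51/80) / (-51/4) = 1/20 ✓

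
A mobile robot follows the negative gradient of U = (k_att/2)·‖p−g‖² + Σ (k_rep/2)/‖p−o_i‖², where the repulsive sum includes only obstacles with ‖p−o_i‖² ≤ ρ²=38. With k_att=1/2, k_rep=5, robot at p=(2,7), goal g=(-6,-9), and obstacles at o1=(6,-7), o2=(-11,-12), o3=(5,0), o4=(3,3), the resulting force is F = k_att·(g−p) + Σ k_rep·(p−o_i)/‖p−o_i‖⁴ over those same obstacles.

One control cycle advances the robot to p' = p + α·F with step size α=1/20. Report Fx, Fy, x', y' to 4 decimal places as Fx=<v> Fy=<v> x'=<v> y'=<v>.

F_att = 1/2·(g−p) = 1/2·(-8,-16) = (-4.0000,-8.0000)
o1: d²=212 > ρ²=38 → inactive
o2: d²=530 > ρ²=38 → inactive
o3: d²=58 > ρ²=38 → inactive
o4: d²=17 ≤ ρ²=38; F_rep = 5·(-1,4)/17² = (-0.0173,0.0692)
F = F_att + ΣF_rep = (-4.0173,-7.9308)
p' = p + 1/20·F = (1.7991,6.6035)

Fx=-4.0173 Fy=-7.9308 x'=1.7991 y'=6.6035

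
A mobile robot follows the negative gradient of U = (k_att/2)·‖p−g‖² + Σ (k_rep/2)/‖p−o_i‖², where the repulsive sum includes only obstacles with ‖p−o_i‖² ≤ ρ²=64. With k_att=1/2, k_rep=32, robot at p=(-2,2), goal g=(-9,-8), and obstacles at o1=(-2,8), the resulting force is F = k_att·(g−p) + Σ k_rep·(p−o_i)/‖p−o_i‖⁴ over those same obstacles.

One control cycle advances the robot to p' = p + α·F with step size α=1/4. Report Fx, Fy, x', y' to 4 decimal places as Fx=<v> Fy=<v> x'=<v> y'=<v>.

Fx=-3.5000 Fy=-5.1481 x'=-2.8750 y'=0.7130

F_att = 1/2·(g−p) = 1/2·(-7,-10) = (-3.5000,-5.0000)
o1: d²=36 ≤ ρ²=64; F_rep = 32·(0,-6)/36² = (0.0000,-0.1481)
F = F_att + ΣF_rep = (-3.5000,-5.1481)
p' = p + 1/4·F = (-2.8750,0.7130)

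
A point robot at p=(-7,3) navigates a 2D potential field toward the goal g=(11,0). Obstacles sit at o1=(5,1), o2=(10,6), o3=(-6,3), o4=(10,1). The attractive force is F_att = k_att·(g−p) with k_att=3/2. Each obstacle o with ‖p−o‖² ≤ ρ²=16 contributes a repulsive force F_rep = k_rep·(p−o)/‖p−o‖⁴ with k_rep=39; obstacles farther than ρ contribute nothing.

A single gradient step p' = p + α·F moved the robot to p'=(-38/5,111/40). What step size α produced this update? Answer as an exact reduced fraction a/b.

α = 1/20

F_att = 3/2·(g−p) = 3/2·(18,-3) = (27.0000,-4.5000)
o1: d²=148 > ρ²=16 → inactive
o2: d²=298 > ρ²=16 → inactive
o3: d²=1 ≤ ρ²=16; F_rep = 39·(-1,0)/1² = (-39.0000,0.0000)
o4: d²=293 > ρ²=16 → inactive
F = F_att + ΣF_rep = (-12.0000,-4.5000)
Δp = p'−p = (-0.6000,-0.2250); α = Δx/Fx = (-3/5) / (-12) = 1/20
check: Δy/Fy = (-9/40) / (-9/2) = 1/20 ✓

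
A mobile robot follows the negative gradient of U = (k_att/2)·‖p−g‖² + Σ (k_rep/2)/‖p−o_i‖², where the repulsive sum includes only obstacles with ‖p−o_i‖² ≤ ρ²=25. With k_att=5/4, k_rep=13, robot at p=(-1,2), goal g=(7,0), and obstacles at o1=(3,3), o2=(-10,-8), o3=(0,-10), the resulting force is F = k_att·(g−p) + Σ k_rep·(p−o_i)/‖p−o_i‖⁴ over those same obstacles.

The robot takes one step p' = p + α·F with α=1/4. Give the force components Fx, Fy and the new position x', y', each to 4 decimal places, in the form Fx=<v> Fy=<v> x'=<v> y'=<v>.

F_att = 5/4·(g−p) = 5/4·(8,-2) = (10.0000,-2.5000)
o1: d²=17 ≤ ρ²=25; F_rep = 13·(-4,-1)/17² = (-0.1799,-0.0450)
o2: d²=181 > ρ²=25 → inactive
o3: d²=145 > ρ²=25 → inactive
F = F_att + ΣF_rep = (9.8201,-2.5450)
p' = p + 1/4·F = (1.4550,1.3638)

Fx=9.8201 Fy=-2.5450 x'=1.4550 y'=1.3638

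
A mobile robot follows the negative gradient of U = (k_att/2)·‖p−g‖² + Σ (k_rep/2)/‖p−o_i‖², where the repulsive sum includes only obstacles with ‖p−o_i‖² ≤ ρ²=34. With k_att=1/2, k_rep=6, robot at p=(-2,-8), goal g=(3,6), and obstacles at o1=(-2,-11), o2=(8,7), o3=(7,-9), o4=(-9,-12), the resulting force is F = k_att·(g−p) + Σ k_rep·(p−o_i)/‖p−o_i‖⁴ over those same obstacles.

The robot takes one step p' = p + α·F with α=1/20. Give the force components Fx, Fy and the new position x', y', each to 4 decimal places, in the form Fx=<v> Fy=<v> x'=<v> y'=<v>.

F_att = 1/2·(g−p) = 1/2·(5,14) = (2.5000,7.0000)
o1: d²=9 ≤ ρ²=34; F_rep = 6·(0,3)/9² = (0.0000,0.2222)
o2: d²=325 > ρ²=34 → inactive
o3: d²=82 > ρ²=34 → inactive
o4: d²=65 > ρ²=34 → inactive
F = F_att + ΣF_rep = (2.5000,7.2222)
p' = p + 1/20·F = (-1.8750,-7.6389)

Fx=2.5000 Fy=7.2222 x'=-1.8750 y'=-7.6389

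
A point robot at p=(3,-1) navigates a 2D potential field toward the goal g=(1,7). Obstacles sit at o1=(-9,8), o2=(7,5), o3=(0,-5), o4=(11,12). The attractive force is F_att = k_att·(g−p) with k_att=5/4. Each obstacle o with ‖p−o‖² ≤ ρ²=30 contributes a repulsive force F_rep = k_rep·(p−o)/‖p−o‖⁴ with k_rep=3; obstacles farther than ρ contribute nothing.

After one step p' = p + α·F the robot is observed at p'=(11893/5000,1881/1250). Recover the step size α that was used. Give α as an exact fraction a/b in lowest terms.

α = 1/4

F_att = 5/4·(g−p) = 5/4·(-2,8) = (-2.5000,10.0000)
o1: d²=225 > ρ²=30 → inactive
o2: d²=52 > ρ²=30 → inactive
o3: d²=25 ≤ ρ²=30; F_rep = 3·(3,4)/25² = (0.0144,0.0192)
o4: d²=233 > ρ²=30 → inactive
F = F_att + ΣF_rep = (-2.4856,10.0192)
Δp = p'−p = (-0.6214,2.5048); α = Δx/Fx = (-3107/5000) / (-3107/1250) = 1/4
check: Δy/Fy = (3131/1250) / (6262/625) = 1/4 ✓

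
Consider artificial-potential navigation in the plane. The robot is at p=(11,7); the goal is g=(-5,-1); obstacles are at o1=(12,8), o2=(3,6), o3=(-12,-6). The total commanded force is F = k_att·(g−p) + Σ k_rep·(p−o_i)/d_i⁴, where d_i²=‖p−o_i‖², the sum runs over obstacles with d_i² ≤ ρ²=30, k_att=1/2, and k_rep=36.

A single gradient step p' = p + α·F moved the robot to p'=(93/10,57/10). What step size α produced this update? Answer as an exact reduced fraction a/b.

α = 1/10

F_att = 1/2·(g−p) = 1/2·(-16,-8) = (-8.0000,-4.0000)
o1: d²=2 ≤ ρ²=30; F_rep = 36·(-1,-1)/2² = (-9.0000,-9.0000)
o2: d²=65 > ρ²=30 → inactive
o3: d²=698 > ρ²=30 → inactive
F = F_att + ΣF_rep = (-17.0000,-13.0000)
Δp = p'−p = (-1.7000,-1.3000); α = Δx/Fx = (-17/10) / (-17) = 1/10
check: Δy/Fy = (-13/10) / (-13) = 1/10 ✓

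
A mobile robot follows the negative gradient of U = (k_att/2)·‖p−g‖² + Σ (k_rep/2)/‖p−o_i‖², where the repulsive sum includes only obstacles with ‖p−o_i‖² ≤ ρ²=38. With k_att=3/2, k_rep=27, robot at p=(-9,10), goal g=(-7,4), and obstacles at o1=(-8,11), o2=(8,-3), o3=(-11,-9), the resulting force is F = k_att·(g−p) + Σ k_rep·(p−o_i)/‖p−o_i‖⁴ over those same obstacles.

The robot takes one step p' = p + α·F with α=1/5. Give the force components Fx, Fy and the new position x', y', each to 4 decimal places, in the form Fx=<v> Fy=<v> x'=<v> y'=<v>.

F_att = 3/2·(g−p) = 3/2·(2,-6) = (3.0000,-9.0000)
o1: d²=2 ≤ ρ²=38; F_rep = 27·(-1,-1)/2² = (-6.7500,-6.7500)
o2: d²=458 > ρ²=38 → inactive
o3: d²=365 > ρ²=38 → inactive
F = F_att + ΣF_rep = (-3.7500,-15.7500)
p' = p + 1/5·F = (-9.7500,6.8500)

Fx=-3.7500 Fy=-15.7500 x'=-9.7500 y'=6.8500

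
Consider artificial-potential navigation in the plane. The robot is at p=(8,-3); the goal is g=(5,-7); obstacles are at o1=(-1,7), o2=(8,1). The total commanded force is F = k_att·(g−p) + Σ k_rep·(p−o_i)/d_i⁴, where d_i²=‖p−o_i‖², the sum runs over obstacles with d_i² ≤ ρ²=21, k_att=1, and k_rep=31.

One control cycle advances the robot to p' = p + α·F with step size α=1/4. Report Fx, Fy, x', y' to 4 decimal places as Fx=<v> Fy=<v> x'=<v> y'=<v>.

Fx=-3.0000 Fy=-4.4844 x'=7.2500 y'=-4.1211

F_att = 1·(g−p) = 1·(-3,-4) = (-3.0000,-4.0000)
o1: d²=181 > ρ²=21 → inactive
o2: d²=16 ≤ ρ²=21; F_rep = 31·(0,-4)/16² = (0.0000,-0.4844)
F = F_att + ΣF_rep = (-3.0000,-4.4844)
p' = p + 1/4·F = (7.2500,-4.1211)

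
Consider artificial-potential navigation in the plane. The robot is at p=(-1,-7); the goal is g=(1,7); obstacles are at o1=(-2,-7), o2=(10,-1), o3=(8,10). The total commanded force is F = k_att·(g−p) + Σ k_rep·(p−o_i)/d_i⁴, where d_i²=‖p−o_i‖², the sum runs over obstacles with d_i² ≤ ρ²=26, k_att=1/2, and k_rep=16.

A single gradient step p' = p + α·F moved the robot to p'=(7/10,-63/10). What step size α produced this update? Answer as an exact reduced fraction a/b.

F_att = 1/2·(g−p) = 1/2·(2,14) = (1.0000,7.0000)
o1: d²=1 ≤ ρ²=26; F_rep = 16·(1,0)/1² = (16.0000,0.0000)
o2: d²=157 > ρ²=26 → inactive
o3: d²=370 > ρ²=26 → inactive
F = F_att + ΣF_rep = (17.0000,7.0000)
Δp = p'−p = (1.7000,0.7000); α = Δx/Fx = (17/10) / (17) = 1/10
check: Δy/Fy = (7/10) / (7) = 1/10 ✓

α = 1/10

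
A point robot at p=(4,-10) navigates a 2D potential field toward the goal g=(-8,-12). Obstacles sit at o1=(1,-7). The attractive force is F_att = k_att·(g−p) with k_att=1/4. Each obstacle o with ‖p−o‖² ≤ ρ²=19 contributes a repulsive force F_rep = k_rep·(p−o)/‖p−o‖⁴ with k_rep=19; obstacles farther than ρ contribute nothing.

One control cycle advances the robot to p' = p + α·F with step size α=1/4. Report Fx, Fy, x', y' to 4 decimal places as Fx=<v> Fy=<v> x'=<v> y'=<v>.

Fx=-2.8241 Fy=-0.6759 x'=3.2940 y'=-10.1690

F_att = 1/4·(g−p) = 1/4·(-12,-2) = (-3.0000,-0.5000)
o1: d²=18 ≤ ρ²=19; F_rep = 19·(3,-3)/18² = (0.1759,-0.1759)
F = F_att + ΣF_rep = (-2.8241,-0.6759)
p' = p + 1/4·F = (3.2940,-10.1690)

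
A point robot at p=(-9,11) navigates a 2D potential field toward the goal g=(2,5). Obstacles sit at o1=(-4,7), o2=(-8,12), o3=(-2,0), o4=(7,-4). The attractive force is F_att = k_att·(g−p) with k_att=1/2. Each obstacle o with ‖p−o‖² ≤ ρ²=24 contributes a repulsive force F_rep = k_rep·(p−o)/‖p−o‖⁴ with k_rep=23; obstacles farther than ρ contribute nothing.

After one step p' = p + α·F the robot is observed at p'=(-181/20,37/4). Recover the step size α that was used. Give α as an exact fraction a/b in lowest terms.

α = 1/5

F_att = 1/2·(g−p) = 1/2·(11,-6) = (5.5000,-3.0000)
o1: d²=41 > ρ²=24 → inactive
o2: d²=2 ≤ ρ²=24; F_rep = 23·(-1,-1)/2² = (-5.7500,-5.7500)
o3: d²=170 > ρ²=24 → inactive
o4: d²=481 > ρ²=24 → inactive
F = F_att + ΣF_rep = (-0.2500,-8.7500)
Δp = p'−p = (-0.0500,-1.7500); α = Δx/Fx = (-1/20) / (-1/4) = 1/5
check: Δy/Fy = (-7/4) / (-35/4) = 1/5 ✓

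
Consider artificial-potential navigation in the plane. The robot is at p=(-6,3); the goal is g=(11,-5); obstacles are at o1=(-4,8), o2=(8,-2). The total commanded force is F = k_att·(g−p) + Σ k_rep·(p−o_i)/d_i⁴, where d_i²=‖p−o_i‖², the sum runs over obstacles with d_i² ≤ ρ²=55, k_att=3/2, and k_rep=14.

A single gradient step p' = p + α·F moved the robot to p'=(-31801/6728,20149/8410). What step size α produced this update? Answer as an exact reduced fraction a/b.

F_att = 3/2·(g−p) = 3/2·(17,-8) = (25.5000,-12.0000)
o1: d²=29 ≤ ρ²=55; F_rep = 14·(-2,-5)/29² = (-0.0333,-0.0832)
o2: d²=221 > ρ²=55 → inactive
F = F_att + ΣF_rep = (25.4667,-12.0832)
Δp = p'−p = (1.2733,-0.6042); α = Δx/Fx = (8567/6728) / (42835/1682) = 1/20
check: Δy/Fy = (-5081/8410) / (-10162/841) = 1/20 ✓

α = 1/20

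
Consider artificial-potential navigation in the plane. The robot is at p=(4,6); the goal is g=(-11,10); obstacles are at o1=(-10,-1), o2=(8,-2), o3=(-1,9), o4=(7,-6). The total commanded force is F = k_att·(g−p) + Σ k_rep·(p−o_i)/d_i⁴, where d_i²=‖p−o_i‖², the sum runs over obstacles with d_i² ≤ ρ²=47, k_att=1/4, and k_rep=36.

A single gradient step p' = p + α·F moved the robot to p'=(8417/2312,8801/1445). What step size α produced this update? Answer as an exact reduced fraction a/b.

α = 1/10

F_att = 1/4·(g−p) = 1/4·(-15,4) = (-3.7500,1.0000)
o1: d²=245 > ρ²=47 → inactive
o2: d²=80 > ρ²=47 → inactive
o3: d²=34 ≤ ρ²=47; F_rep = 36·(5,-3)/34² = (0.1557,-0.0934)
o4: d²=153 > ρ²=47 → inactive
F = F_att + ΣF_rep = (-3.5943,0.9066)
Δp = p'−p = (-0.3594,0.0907); α = Δx/Fx = (-831/2312) / (-4155/1156) = 1/10
check: Δy/Fy = (131/1445) / (262/289) = 1/10 ✓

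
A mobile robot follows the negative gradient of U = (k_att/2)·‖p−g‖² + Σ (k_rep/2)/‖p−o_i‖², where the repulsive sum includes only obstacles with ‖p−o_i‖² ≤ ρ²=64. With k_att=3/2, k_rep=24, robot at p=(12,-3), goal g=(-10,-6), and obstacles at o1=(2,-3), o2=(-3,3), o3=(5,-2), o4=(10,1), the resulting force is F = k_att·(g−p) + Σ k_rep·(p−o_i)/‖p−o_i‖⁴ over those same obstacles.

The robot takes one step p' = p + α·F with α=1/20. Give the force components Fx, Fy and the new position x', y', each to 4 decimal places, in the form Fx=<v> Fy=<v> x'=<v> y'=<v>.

Fx=-32.8128 Fy=-4.7496 x'=10.3594 y'=-3.2375

F_att = 3/2·(g−p) = 3/2·(-22,-3) = (-33.0000,-4.5000)
o1: d²=100 > ρ²=64 → inactive
o2: d²=261 > ρ²=64 → inactive
o3: d²=50 ≤ ρ²=64; F_rep = 24·(7,-1)/50² = (0.0672,-0.0096)
o4: d²=20 ≤ ρ²=64; F_rep = 24·(2,-4)/20² = (0.1200,-0.2400)
F = F_att + ΣF_rep = (-32.8128,-4.7496)
p' = p + 1/20·F = (10.3594,-3.2375)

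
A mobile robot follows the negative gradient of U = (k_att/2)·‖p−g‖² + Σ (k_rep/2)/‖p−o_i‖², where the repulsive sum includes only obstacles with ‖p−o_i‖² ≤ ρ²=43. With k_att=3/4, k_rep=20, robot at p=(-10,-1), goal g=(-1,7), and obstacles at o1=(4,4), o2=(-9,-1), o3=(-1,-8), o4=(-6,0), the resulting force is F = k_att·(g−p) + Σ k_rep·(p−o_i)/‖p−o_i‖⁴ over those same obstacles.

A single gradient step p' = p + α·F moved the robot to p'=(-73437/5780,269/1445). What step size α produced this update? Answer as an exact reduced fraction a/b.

F_att = 3/4·(g−p) = 3/4·(9,8) = (6.7500,6.0000)
o1: d²=221 > ρ²=43 → inactive
o2: d²=1 ≤ ρ²=43; F_rep = 20·(-1,0)/1² = (-20.0000,0.0000)
o3: d²=130 > ρ²=43 → inactive
o4: d²=17 ≤ ρ²=43; F_rep = 20·(-4,-1)/17² = (-0.2768,-0.0692)
F = F_att + ΣF_rep = (-13.5268,5.9308)
Δp = p'−p = (-2.7054,1.1862); α = Δx/Fx = (-15637/5780) / (-15637/1156) = 1/5
check: Δy/Fy = (1714/1445) / (1714/289) = 1/5 ✓

α = 1/5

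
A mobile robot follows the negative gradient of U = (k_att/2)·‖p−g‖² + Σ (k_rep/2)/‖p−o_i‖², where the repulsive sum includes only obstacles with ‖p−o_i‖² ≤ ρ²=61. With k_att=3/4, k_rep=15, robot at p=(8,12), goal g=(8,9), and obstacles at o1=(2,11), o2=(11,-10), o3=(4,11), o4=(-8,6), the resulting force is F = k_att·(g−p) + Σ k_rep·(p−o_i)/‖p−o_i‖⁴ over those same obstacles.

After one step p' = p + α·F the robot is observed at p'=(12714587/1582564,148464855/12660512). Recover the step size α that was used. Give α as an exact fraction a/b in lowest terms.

α = 1/8

F_att = 3/4·(g−p) = 3/4·(0,-3) = (0.0000,-2.2500)
o1: d²=37 ≤ ρ²=61; F_rep = 15·(6,1)/37² = (0.0657,0.0110)
o2: d²=493 > ρ²=61 → inactive
o3: d²=17 ≤ ρ²=61; F_rep = 15·(4,1)/17² = (0.2076,0.0519)
o4: d²=292 > ρ²=61 → inactive
F = F_att + ΣF_rep = (0.2734,-2.1871)
Δp = p'−p = (0.0342,-0.2734); α = Δx/Fx = (54075/1582564) / (108150/395641) = 1/8
check: Δy/Fy = (-3461289/12660512) / (-3461289/1582564) = 1/8 ✓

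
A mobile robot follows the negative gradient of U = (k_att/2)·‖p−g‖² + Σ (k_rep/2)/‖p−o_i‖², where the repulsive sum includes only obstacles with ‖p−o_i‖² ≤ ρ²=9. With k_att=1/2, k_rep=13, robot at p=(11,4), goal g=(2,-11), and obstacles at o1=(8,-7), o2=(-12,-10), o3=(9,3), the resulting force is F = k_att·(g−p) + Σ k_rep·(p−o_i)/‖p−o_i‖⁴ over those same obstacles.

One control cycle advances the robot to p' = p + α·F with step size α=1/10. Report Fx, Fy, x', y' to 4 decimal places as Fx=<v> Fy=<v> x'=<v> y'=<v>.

F_att = 1/2·(g−p) = 1/2·(-9,-15) = (-4.5000,-7.5000)
o1: d²=130 > ρ²=9 → inactive
o2: d²=725 > ρ²=9 → inactive
o3: d²=5 ≤ ρ²=9; F_rep = 13·(2,1)/5² = (1.0400,0.5200)
F = F_att + ΣF_rep = (-3.4600,-6.9800)
p' = p + 1/10·F = (10.6540,3.3020)

Fx=-3.4600 Fy=-6.9800 x'=10.6540 y'=3.3020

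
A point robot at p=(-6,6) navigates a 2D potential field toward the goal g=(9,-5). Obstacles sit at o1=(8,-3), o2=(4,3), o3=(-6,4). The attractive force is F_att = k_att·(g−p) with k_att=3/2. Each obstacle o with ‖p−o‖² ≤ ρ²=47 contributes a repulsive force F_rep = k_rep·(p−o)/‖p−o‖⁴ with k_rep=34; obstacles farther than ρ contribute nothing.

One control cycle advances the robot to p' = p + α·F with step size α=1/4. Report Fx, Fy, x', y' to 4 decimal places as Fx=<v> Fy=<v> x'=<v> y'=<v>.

F_att = 3/2·(g−p) = 3/2·(15,-11) = (22.5000,-16.5000)
o1: d²=277 > ρ²=47 → inactive
o2: d²=109 > ρ²=47 → inactive
o3: d²=4 ≤ ρ²=47; F_rep = 34·(0,2)/4² = (0.0000,4.2500)
F = F_att + ΣF_rep = (22.5000,-12.2500)
p' = p + 1/4·F = (-0.3750,2.9375)

Fx=22.5000 Fy=-12.2500 x'=-0.3750 y'=2.9375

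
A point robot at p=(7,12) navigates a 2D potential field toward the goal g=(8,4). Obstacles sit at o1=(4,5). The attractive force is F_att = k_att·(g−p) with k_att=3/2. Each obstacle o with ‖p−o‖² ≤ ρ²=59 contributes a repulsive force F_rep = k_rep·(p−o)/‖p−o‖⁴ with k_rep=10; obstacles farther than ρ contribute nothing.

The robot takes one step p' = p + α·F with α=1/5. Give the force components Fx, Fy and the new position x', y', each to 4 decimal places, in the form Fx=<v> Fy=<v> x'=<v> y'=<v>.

F_att = 3/2·(g−p) = 3/2·(1,-8) = (1.5000,-12.0000)
o1: d²=58 ≤ ρ²=59; F_rep = 10·(3,7)/58² = (0.0089,0.0208)
F = F_att + ΣF_rep = (1.5089,-11.9792)
p' = p + 1/5·F = (7.3018,9.6042)

Fx=1.5089 Fy=-11.9792 x'=7.3018 y'=9.6042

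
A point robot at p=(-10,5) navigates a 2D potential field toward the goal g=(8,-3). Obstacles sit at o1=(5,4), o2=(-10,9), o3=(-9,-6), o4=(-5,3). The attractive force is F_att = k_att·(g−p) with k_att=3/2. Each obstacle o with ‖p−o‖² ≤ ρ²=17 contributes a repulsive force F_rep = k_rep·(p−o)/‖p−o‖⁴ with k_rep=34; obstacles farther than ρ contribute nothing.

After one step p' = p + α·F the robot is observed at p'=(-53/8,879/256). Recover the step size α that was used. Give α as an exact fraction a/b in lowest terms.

F_att = 3/2·(g−p) = 3/2·(18,-8) = (27.0000,-12.0000)
o1: d²=226 > ρ²=17 → inactive
o2: d²=16 ≤ ρ²=17; F_rep = 34·(0,-4)/16² = (0.0000,-0.5312)
o3: d²=122 > ρ²=17 → inactive
o4: d²=29 > ρ²=17 → inactive
F = F_att + ΣF_rep = (27.0000,-12.5312)
Δp = p'−p = (3.3750,-1.5664); α = Δx/Fx = (27/8) / (27) = 1/8
check: Δy/Fy = (-401/256) / (-401/32) = 1/8 ✓

α = 1/8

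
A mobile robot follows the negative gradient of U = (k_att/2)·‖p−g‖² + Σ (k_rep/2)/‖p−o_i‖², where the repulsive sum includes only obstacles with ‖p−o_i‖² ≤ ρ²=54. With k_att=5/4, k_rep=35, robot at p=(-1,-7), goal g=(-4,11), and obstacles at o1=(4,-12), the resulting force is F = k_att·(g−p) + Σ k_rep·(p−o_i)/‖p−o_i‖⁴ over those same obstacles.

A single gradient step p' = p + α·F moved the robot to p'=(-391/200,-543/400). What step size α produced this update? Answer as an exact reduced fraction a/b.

F_att = 5/4·(g−p) = 5/4·(-3,18) = (-3.7500,22.5000)
o1: d²=50 ≤ ρ²=54; F_rep = 35·(-5,5)/50² = (-0.0700,0.0700)
F = F_att + ΣF_rep = (-3.8200,22.5700)
Δp = p'−p = (-0.9550,5.6425); α = Δx/Fx = (-191/200) / (-191/50) = 1/4
check: Δy/Fy = (2257/400) / (2257/100) = 1/4 ✓

α = 1/4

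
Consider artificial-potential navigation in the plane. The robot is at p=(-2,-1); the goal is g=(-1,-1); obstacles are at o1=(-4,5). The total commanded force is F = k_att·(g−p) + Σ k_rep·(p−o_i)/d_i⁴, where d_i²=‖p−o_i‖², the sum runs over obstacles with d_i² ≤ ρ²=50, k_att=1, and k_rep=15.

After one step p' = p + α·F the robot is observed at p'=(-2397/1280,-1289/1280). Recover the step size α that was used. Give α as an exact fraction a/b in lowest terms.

F_att = 1·(g−p) = 1·(1,0) = (1.0000,0.0000)
o1: d²=40 ≤ ρ²=50; F_rep = 15·(2,-6)/40² = (0.0187,-0.0563)
F = F_att + ΣF_rep = (1.0188,-0.0563)
Δp = p'−p = (0.1273,-0.0070); α = Δx/Fx = (163/1280) / (163/160) = 1/8
check: Δy/Fy = (-9/1280) / (-9/160) = 1/8 ✓

α = 1/8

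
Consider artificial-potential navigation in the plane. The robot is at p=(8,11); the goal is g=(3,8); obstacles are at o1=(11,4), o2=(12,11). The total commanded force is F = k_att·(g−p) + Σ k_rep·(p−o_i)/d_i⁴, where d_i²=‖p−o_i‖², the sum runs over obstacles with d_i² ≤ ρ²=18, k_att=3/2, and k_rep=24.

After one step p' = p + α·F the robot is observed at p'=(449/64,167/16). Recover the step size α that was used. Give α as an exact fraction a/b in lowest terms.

α = 1/8

F_att = 3/2·(g−p) = 3/2·(-5,-3) = (-7.5000,-4.5000)
o1: d²=58 > ρ²=18 → inactive
o2: d²=16 ≤ ρ²=18; F_rep = 24·(-4,0)/16² = (-0.3750,0.0000)
F = F_att + ΣF_rep = (-7.8750,-4.5000)
Δp = p'−p = (-0.9844,-0.5625); α = Δx/Fx = (-63/64) / (-63/8) = 1/8
check: Δy/Fy = (-9/16) / (-9/2) = 1/8 ✓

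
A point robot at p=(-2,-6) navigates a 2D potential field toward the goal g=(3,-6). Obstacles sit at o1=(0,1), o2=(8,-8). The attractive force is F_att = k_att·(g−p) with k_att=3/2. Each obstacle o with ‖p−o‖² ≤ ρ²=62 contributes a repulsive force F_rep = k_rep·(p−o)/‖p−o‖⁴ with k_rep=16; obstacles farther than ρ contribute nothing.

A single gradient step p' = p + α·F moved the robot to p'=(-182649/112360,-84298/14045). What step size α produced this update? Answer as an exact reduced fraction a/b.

F_att = 3/2·(g−p) = 3/2·(5,0) = (7.5000,0.0000)
o1: d²=53 ≤ ρ²=62; F_rep = 16·(-2,-7)/53² = (-0.0114,-0.0399)
o2: d²=104 > ρ²=62 → inactive
F = F_att + ΣF_rep = (7.4886,-0.0399)
Δp = p'−p = (0.3744,-0.0020); α = Δx/Fx = (42071/112360) / (42071/5618) = 1/20
check: Δy/Fy = (-28/14045) / (-112/2809) = 1/20 ✓

α = 1/20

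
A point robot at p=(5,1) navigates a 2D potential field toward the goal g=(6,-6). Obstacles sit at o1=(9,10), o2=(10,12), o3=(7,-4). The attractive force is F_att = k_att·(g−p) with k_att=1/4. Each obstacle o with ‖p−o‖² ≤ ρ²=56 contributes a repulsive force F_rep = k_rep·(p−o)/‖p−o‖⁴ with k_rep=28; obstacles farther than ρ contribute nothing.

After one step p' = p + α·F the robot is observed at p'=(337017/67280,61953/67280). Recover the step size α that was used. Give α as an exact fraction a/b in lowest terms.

α = 1/20

F_att = 1/4·(g−p) = 1/4·(1,-7) = (0.2500,-1.7500)
o1: d²=97 > ρ²=56 → inactive
o2: d²=146 > ρ²=56 → inactive
o3: d²=29 ≤ ρ²=56; F_rep = 28·(-2,5)/29² = (-0.0666,0.1665)
F = F_att + ΣF_rep = (0.1834,-1.5835)
Δp = p'−p = (0.0092,-0.0792); α = Δx/Fx = (617/67280) / (617/3364) = 1/20
check: Δy/Fy = (-5327/67280) / (-5327/3364) = 1/20 ✓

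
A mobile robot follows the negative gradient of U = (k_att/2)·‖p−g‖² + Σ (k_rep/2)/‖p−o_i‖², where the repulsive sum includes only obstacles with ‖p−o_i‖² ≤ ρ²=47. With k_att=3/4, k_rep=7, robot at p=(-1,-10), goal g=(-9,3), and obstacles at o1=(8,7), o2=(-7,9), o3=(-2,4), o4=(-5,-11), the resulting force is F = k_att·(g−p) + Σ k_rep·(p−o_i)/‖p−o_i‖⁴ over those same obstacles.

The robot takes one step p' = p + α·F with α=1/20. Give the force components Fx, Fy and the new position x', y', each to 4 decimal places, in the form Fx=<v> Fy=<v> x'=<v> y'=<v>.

Fx=-5.9031 Fy=9.7742 x'=-1.2952 y'=-9.5113

F_att = 3/4·(g−p) = 3/4·(-8,13) = (-6.0000,9.7500)
o1: d²=370 > ρ²=47 → inactive
o2: d²=397 > ρ²=47 → inactive
o3: d²=197 > ρ²=47 → inactive
o4: d²=17 ≤ ρ²=47; F_rep = 7·(4,1)/17² = (0.0969,0.0242)
F = F_att + ΣF_rep = (-5.9031,9.7742)
p' = p + 1/20·F = (-1.2952,-9.5113)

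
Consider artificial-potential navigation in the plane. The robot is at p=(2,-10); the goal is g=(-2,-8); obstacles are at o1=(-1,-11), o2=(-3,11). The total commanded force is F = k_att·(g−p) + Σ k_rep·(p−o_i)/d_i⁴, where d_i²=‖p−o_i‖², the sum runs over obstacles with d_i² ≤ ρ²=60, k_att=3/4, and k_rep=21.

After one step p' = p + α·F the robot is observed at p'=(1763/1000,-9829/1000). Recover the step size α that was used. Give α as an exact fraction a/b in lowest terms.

α = 1/10

F_att = 3/4·(g−p) = 3/4·(-4,2) = (-3.0000,1.5000)
o1: d²=10 ≤ ρ²=60; F_rep = 21·(3,1)/10² = (0.6300,0.2100)
o2: d²=466 > ρ²=60 → inactive
F = F_att + ΣF_rep = (-2.3700,1.7100)
Δp = p'−p = (-0.2370,0.1710); α = Δx/Fx = (-237/1000) / (-237/100) = 1/10
check: Δy/Fy = (171/1000) / (171/100) = 1/10 ✓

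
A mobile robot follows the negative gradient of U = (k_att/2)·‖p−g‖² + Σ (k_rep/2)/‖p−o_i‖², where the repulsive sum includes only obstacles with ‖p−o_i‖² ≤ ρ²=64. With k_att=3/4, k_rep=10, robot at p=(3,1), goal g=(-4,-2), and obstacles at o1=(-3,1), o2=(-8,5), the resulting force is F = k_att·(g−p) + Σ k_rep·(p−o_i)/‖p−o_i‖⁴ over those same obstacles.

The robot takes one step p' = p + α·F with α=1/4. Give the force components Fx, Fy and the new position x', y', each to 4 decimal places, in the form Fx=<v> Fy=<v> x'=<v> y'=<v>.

Fx=-5.2037 Fy=-2.2500 x'=1.6991 y'=0.4375

F_att = 3/4·(g−p) = 3/4·(-7,-3) = (-5.2500,-2.2500)
o1: d²=36 ≤ ρ²=64; F_rep = 10·(6,0)/36² = (0.0463,0.0000)
o2: d²=137 > ρ²=64 → inactive
F = F_att + ΣF_rep = (-5.2037,-2.2500)
p' = p + 1/4·F = (1.6991,0.4375)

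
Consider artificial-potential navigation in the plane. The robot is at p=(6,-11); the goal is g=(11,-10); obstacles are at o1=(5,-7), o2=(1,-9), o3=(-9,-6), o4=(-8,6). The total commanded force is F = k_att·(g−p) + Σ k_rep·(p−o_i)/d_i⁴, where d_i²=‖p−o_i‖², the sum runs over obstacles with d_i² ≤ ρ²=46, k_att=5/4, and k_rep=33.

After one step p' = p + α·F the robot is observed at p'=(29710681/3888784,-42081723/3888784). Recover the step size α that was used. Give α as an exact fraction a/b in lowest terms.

α = 1/4

F_att = 5/4·(g−p) = 5/4·(5,1) = (6.2500,1.2500)
o1: d²=17 ≤ ρ²=46; F_rep = 33·(1,-4)/17² = (0.1142,-0.4567)
o2: d²=29 ≤ ρ²=46; F_rep = 33·(5,-2)/29² = (0.1962,-0.0785)
o3: d²=250 > ρ²=46 → inactive
o4: d²=485 > ρ²=46 → inactive
F = F_att + ΣF_rep = (6.5604,0.7148)
Δp = p'−p = (1.6401,0.1787); α = Δx/Fx = (6377977/3888784) / (6377977/972196) = 1/4
check: Δy/Fy = (694901/3888784) / (694901/972196) = 1/4 ✓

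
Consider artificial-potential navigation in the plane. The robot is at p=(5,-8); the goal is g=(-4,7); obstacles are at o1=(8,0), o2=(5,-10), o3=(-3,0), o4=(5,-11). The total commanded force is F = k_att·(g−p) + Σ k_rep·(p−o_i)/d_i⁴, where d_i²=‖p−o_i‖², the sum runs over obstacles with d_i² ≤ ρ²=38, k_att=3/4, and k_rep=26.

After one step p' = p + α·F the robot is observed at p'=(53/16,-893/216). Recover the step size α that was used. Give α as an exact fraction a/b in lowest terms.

α = 1/4

F_att = 3/4·(g−p) = 3/4·(-9,15) = (-6.7500,11.2500)
o1: d²=73 > ρ²=38 → inactive
o2: d²=4 ≤ ρ²=38; F_rep = 26·(0,2)/4² = (0.0000,3.2500)
o3: d²=128 > ρ²=38 → inactive
o4: d²=9 ≤ ρ²=38; F_rep = 26·(0,3)/9² = (0.0000,0.9630)
F = F_att + ΣF_rep = (-6.7500,15.4630)
Δp = p'−p = (-1.6875,3.8657); α = Δx/Fx = (-27/16) / (-27/4) = 1/4
check: Δy/Fy = (835/216) / (835/54) = 1/4 ✓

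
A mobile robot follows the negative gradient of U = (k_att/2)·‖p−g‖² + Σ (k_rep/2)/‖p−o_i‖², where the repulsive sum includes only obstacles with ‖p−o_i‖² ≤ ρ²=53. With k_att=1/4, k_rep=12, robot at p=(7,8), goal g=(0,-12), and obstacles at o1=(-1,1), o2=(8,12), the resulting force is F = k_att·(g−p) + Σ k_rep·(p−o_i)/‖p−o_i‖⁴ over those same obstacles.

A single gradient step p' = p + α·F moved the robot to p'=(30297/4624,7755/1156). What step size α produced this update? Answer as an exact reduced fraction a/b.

α = 1/4

F_att = 1/4·(g−p) = 1/4·(-7,-20) = (-1.7500,-5.0000)
o1: d²=113 > ρ²=53 → inactive
o2: d²=17 ≤ ρ²=53; F_rep = 12·(-1,-4)/17² = (-0.0415,-0.1661)
F = F_att + ΣF_rep = (-1.7915,-5.1661)
Δp = p'−p = (-0.4479,-1.2915); α = Δx/Fx = (-2071/4624) / (-2071/1156) = 1/4
check: Δy/Fy = (-1493/1156) / (-1493/289) = 1/4 ✓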